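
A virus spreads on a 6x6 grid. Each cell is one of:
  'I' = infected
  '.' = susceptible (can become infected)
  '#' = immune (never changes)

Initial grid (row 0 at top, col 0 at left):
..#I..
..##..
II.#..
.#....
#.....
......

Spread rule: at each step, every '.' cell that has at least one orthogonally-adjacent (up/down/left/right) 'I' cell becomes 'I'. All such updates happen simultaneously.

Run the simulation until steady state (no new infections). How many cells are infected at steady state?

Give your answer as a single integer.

Step 0 (initial): 3 infected
Step 1: +5 new -> 8 infected
Step 2: +5 new -> 13 infected
Step 3: +4 new -> 17 infected
Step 4: +5 new -> 22 infected
Step 5: +4 new -> 26 infected
Step 6: +3 new -> 29 infected
Step 7: +1 new -> 30 infected
Step 8: +0 new -> 30 infected

Answer: 30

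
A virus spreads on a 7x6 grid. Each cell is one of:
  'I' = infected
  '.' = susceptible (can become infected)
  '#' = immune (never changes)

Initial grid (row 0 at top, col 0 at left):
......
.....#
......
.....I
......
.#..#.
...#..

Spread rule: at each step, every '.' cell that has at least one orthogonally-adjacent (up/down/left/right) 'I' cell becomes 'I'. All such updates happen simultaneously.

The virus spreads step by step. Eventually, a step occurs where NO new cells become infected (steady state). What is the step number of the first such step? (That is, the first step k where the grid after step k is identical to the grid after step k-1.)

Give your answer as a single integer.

Answer: 9

Derivation:
Step 0 (initial): 1 infected
Step 1: +3 new -> 4 infected
Step 2: +4 new -> 8 infected
Step 3: +5 new -> 13 infected
Step 4: +7 new -> 20 infected
Step 5: +7 new -> 27 infected
Step 6: +5 new -> 32 infected
Step 7: +4 new -> 36 infected
Step 8: +2 new -> 38 infected
Step 9: +0 new -> 38 infected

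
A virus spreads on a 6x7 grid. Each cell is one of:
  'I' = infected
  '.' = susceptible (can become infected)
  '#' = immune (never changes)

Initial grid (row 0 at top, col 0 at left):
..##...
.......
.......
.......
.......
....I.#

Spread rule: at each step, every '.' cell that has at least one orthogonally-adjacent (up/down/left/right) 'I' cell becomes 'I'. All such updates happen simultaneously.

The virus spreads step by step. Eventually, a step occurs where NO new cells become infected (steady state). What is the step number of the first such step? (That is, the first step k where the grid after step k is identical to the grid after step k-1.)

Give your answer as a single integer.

Answer: 10

Derivation:
Step 0 (initial): 1 infected
Step 1: +3 new -> 4 infected
Step 2: +4 new -> 8 infected
Step 3: +6 new -> 14 infected
Step 4: +7 new -> 21 infected
Step 5: +7 new -> 28 infected
Step 6: +5 new -> 33 infected
Step 7: +3 new -> 36 infected
Step 8: +2 new -> 38 infected
Step 9: +1 new -> 39 infected
Step 10: +0 new -> 39 infected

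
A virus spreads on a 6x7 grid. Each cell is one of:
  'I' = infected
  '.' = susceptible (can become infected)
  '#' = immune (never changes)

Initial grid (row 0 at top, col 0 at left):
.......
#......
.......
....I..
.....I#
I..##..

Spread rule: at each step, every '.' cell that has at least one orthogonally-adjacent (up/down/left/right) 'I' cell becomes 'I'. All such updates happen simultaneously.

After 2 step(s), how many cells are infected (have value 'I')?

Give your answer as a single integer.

Step 0 (initial): 3 infected
Step 1: +7 new -> 10 infected
Step 2: +10 new -> 20 infected

Answer: 20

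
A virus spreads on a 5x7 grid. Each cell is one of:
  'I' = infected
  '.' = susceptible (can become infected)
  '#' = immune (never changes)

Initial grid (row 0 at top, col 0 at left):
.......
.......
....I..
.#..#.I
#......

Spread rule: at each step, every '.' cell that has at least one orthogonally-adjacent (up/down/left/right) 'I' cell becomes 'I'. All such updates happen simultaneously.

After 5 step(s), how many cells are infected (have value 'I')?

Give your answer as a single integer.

Step 0 (initial): 2 infected
Step 1: +6 new -> 8 infected
Step 2: +7 new -> 15 infected
Step 3: +8 new -> 23 infected
Step 4: +4 new -> 27 infected
Step 5: +4 new -> 31 infected

Answer: 31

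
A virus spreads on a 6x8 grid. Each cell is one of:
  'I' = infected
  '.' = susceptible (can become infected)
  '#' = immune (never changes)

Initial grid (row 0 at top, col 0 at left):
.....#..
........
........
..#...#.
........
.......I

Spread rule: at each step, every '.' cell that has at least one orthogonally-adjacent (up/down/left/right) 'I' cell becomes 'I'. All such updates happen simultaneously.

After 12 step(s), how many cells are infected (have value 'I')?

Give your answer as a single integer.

Step 0 (initial): 1 infected
Step 1: +2 new -> 3 infected
Step 2: +3 new -> 6 infected
Step 3: +3 new -> 9 infected
Step 4: +5 new -> 14 infected
Step 5: +6 new -> 20 infected
Step 6: +6 new -> 26 infected
Step 7: +4 new -> 30 infected
Step 8: +5 new -> 35 infected
Step 9: +4 new -> 39 infected
Step 10: +3 new -> 42 infected
Step 11: +2 new -> 44 infected
Step 12: +1 new -> 45 infected

Answer: 45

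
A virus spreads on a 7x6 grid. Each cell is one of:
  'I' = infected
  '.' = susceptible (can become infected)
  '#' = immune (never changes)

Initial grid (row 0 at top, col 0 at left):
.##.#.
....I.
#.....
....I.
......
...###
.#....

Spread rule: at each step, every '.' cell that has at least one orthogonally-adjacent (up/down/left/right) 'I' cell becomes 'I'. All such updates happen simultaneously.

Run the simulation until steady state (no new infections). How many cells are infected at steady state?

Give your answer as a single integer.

Step 0 (initial): 2 infected
Step 1: +6 new -> 8 infected
Step 2: +8 new -> 16 infected
Step 3: +4 new -> 20 infected
Step 4: +5 new -> 25 infected
Step 5: +4 new -> 29 infected
Step 6: +2 new -> 31 infected
Step 7: +2 new -> 33 infected
Step 8: +1 new -> 34 infected
Step 9: +0 new -> 34 infected

Answer: 34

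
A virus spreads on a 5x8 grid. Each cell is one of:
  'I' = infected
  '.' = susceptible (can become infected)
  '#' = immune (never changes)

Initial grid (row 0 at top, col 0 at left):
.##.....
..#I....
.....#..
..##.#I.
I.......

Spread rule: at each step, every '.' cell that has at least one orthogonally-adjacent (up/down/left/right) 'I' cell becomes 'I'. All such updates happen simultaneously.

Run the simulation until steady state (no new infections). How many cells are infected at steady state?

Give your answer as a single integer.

Step 0 (initial): 3 infected
Step 1: +8 new -> 11 infected
Step 2: +11 new -> 22 infected
Step 3: +8 new -> 30 infected
Step 4: +3 new -> 33 infected
Step 5: +0 new -> 33 infected

Answer: 33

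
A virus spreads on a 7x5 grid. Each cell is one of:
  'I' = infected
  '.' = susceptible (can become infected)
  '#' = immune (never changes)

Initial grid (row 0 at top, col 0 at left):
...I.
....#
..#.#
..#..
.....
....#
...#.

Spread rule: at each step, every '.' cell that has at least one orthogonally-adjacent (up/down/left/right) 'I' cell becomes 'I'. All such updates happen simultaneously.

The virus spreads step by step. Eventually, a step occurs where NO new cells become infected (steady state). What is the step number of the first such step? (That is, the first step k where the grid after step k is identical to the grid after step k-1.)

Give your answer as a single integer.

Answer: 10

Derivation:
Step 0 (initial): 1 infected
Step 1: +3 new -> 4 infected
Step 2: +3 new -> 7 infected
Step 3: +3 new -> 10 infected
Step 4: +4 new -> 14 infected
Step 5: +5 new -> 19 infected
Step 6: +3 new -> 22 infected
Step 7: +3 new -> 25 infected
Step 8: +2 new -> 27 infected
Step 9: +1 new -> 28 infected
Step 10: +0 new -> 28 infected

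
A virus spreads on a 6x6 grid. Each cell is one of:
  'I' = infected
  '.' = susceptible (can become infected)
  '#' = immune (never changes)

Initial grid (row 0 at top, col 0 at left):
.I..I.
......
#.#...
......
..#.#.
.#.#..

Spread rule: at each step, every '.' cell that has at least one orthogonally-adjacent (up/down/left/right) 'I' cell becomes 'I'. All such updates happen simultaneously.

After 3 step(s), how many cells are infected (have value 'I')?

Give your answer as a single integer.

Answer: 18

Derivation:
Step 0 (initial): 2 infected
Step 1: +6 new -> 8 infected
Step 2: +6 new -> 14 infected
Step 3: +4 new -> 18 infected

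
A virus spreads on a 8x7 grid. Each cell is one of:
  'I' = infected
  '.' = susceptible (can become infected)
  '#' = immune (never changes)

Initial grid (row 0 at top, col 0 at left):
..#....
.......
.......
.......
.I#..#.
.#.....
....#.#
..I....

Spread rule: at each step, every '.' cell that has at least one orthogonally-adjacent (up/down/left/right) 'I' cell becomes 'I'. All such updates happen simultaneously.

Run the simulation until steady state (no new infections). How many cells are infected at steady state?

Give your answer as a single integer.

Answer: 50

Derivation:
Step 0 (initial): 2 infected
Step 1: +5 new -> 7 infected
Step 2: +9 new -> 16 infected
Step 3: +7 new -> 23 infected
Step 4: +9 new -> 32 infected
Step 5: +6 new -> 38 infected
Step 6: +5 new -> 43 infected
Step 7: +4 new -> 47 infected
Step 8: +2 new -> 49 infected
Step 9: +1 new -> 50 infected
Step 10: +0 new -> 50 infected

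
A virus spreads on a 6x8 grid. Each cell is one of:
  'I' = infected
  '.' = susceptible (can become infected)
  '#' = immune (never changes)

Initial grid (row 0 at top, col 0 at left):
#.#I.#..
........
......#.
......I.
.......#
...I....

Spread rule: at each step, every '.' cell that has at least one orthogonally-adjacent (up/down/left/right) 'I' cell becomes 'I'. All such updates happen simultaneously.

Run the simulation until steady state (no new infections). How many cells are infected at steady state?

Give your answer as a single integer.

Step 0 (initial): 3 infected
Step 1: +8 new -> 11 infected
Step 2: +13 new -> 24 infected
Step 3: +9 new -> 33 infected
Step 4: +7 new -> 40 infected
Step 5: +3 new -> 43 infected
Step 6: +0 new -> 43 infected

Answer: 43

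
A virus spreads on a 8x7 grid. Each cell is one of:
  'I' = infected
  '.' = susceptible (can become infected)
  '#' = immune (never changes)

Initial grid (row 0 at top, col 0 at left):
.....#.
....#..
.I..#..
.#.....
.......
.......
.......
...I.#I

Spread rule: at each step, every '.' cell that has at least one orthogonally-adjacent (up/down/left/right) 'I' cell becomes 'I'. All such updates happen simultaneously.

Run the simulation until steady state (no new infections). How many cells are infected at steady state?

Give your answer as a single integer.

Answer: 51

Derivation:
Step 0 (initial): 3 infected
Step 1: +7 new -> 10 infected
Step 2: +12 new -> 22 infected
Step 3: +13 new -> 35 infected
Step 4: +9 new -> 44 infected
Step 5: +3 new -> 47 infected
Step 6: +2 new -> 49 infected
Step 7: +2 new -> 51 infected
Step 8: +0 new -> 51 infected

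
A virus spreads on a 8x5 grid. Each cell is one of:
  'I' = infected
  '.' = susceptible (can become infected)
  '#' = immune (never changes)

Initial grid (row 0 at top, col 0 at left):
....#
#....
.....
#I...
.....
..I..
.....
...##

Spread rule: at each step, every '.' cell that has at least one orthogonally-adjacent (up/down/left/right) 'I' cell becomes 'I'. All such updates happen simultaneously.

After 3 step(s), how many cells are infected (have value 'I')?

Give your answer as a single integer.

Answer: 28

Derivation:
Step 0 (initial): 2 infected
Step 1: +7 new -> 9 infected
Step 2: +11 new -> 20 infected
Step 3: +8 new -> 28 infected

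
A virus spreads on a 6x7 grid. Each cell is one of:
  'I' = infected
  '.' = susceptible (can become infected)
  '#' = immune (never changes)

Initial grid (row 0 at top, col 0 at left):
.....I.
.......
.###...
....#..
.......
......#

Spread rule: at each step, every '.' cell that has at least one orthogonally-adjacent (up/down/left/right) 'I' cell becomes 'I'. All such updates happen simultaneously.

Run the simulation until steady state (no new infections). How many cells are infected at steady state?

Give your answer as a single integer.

Answer: 37

Derivation:
Step 0 (initial): 1 infected
Step 1: +3 new -> 4 infected
Step 2: +4 new -> 8 infected
Step 3: +5 new -> 13 infected
Step 4: +4 new -> 17 infected
Step 5: +5 new -> 22 infected
Step 6: +3 new -> 25 infected
Step 7: +4 new -> 29 infected
Step 8: +4 new -> 33 infected
Step 9: +3 new -> 36 infected
Step 10: +1 new -> 37 infected
Step 11: +0 new -> 37 infected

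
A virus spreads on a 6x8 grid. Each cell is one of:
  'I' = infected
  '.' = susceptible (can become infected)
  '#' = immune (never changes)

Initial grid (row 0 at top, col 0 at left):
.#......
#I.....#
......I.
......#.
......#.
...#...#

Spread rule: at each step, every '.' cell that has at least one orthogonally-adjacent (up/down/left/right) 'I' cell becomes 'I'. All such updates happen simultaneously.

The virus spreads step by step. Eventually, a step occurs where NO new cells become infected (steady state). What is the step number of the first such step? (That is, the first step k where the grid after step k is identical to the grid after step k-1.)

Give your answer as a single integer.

Step 0 (initial): 2 infected
Step 1: +5 new -> 7 infected
Step 2: +10 new -> 17 infected
Step 3: +11 new -> 28 infected
Step 4: +7 new -> 35 infected
Step 5: +5 new -> 40 infected
Step 6: +0 new -> 40 infected

Answer: 6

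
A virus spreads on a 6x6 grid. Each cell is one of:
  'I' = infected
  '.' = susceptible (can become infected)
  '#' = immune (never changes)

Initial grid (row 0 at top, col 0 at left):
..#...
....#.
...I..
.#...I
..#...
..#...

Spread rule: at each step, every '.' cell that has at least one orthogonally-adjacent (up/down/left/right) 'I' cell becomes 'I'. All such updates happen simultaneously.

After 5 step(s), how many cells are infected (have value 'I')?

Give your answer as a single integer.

Answer: 28

Derivation:
Step 0 (initial): 2 infected
Step 1: +7 new -> 9 infected
Step 2: +8 new -> 17 infected
Step 3: +6 new -> 23 infected
Step 4: +3 new -> 26 infected
Step 5: +2 new -> 28 infected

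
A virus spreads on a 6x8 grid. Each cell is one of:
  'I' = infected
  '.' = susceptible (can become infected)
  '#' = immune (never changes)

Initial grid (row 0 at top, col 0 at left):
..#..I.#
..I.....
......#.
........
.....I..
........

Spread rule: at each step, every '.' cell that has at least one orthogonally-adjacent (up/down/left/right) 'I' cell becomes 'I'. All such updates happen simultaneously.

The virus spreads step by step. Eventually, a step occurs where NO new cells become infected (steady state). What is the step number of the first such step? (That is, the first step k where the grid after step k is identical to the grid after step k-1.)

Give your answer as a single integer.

Answer: 7

Derivation:
Step 0 (initial): 3 infected
Step 1: +10 new -> 13 infected
Step 2: +15 new -> 28 infected
Step 3: +10 new -> 38 infected
Step 4: +4 new -> 42 infected
Step 5: +2 new -> 44 infected
Step 6: +1 new -> 45 infected
Step 7: +0 new -> 45 infected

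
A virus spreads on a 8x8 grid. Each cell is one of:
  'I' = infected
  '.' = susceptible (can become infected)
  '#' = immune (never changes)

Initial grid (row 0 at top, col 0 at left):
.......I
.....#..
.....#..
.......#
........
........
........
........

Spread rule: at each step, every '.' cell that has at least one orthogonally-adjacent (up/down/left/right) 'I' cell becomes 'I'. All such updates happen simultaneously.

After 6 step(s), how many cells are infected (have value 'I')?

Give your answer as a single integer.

Answer: 23

Derivation:
Step 0 (initial): 1 infected
Step 1: +2 new -> 3 infected
Step 2: +3 new -> 6 infected
Step 3: +2 new -> 8 infected
Step 4: +3 new -> 11 infected
Step 5: +5 new -> 16 infected
Step 6: +7 new -> 23 infected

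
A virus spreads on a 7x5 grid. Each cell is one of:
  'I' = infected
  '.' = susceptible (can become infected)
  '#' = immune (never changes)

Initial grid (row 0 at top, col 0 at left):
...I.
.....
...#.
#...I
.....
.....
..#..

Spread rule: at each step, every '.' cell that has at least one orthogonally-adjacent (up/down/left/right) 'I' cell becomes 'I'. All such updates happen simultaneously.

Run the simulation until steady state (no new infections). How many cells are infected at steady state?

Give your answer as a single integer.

Answer: 32

Derivation:
Step 0 (initial): 2 infected
Step 1: +6 new -> 8 infected
Step 2: +6 new -> 14 infected
Step 3: +7 new -> 21 infected
Step 4: +5 new -> 26 infected
Step 5: +3 new -> 29 infected
Step 6: +2 new -> 31 infected
Step 7: +1 new -> 32 infected
Step 8: +0 new -> 32 infected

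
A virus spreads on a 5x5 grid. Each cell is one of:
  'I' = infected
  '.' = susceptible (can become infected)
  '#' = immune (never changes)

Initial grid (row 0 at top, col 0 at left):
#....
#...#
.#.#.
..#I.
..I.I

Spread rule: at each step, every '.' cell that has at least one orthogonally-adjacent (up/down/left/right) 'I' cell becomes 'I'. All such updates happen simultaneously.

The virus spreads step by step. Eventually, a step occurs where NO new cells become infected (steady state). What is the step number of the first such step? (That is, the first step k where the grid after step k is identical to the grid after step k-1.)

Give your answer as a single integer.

Answer: 5

Derivation:
Step 0 (initial): 3 infected
Step 1: +3 new -> 6 infected
Step 2: +3 new -> 9 infected
Step 3: +1 new -> 10 infected
Step 4: +1 new -> 11 infected
Step 5: +0 new -> 11 infected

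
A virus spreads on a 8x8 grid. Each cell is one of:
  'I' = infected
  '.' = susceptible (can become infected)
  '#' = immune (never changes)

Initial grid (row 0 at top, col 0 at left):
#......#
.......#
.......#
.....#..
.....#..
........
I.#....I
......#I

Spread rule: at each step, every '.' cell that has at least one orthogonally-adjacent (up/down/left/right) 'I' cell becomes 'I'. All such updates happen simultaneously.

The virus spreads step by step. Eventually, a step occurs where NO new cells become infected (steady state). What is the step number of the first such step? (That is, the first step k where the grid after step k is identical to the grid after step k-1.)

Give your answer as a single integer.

Answer: 10

Derivation:
Step 0 (initial): 3 infected
Step 1: +5 new -> 8 infected
Step 2: +6 new -> 14 infected
Step 3: +9 new -> 23 infected
Step 4: +9 new -> 32 infected
Step 5: +6 new -> 38 infected
Step 6: +6 new -> 44 infected
Step 7: +6 new -> 50 infected
Step 8: +4 new -> 54 infected
Step 9: +2 new -> 56 infected
Step 10: +0 new -> 56 infected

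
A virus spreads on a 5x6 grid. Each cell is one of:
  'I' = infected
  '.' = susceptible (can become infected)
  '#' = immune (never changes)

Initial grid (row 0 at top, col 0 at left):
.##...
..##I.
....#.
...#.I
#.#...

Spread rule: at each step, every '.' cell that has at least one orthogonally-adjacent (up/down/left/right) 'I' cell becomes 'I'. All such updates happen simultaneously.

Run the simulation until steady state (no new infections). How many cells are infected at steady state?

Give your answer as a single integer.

Step 0 (initial): 2 infected
Step 1: +5 new -> 7 infected
Step 2: +3 new -> 10 infected
Step 3: +1 new -> 11 infected
Step 4: +0 new -> 11 infected

Answer: 11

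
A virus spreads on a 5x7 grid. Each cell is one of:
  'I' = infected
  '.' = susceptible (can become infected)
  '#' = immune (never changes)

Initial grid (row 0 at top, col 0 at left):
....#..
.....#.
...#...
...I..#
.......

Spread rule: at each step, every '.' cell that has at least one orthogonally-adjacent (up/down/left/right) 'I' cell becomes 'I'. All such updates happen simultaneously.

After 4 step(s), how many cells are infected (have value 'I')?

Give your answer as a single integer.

Step 0 (initial): 1 infected
Step 1: +3 new -> 4 infected
Step 2: +6 new -> 10 infected
Step 3: +7 new -> 17 infected
Step 4: +7 new -> 24 infected

Answer: 24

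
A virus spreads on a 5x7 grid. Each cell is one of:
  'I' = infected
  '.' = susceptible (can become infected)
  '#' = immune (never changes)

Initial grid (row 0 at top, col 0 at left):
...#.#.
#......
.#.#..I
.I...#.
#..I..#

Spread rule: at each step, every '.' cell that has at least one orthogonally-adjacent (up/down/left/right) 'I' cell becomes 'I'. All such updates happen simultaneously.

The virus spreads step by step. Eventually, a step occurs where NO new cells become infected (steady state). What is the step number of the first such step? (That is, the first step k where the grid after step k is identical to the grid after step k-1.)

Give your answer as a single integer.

Answer: 7

Derivation:
Step 0 (initial): 3 infected
Step 1: +9 new -> 12 infected
Step 2: +7 new -> 19 infected
Step 3: +2 new -> 21 infected
Step 4: +4 new -> 25 infected
Step 5: +1 new -> 26 infected
Step 6: +1 new -> 27 infected
Step 7: +0 new -> 27 infected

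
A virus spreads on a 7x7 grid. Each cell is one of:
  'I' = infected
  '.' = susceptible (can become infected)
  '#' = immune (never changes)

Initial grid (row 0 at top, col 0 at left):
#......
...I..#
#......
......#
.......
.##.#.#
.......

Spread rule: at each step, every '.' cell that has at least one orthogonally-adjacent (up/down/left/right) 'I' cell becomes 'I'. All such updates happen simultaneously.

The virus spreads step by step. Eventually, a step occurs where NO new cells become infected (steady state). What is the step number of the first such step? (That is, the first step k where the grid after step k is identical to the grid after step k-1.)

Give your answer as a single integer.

Step 0 (initial): 1 infected
Step 1: +4 new -> 5 infected
Step 2: +7 new -> 12 infected
Step 3: +8 new -> 20 infected
Step 4: +7 new -> 27 infected
Step 5: +4 new -> 31 infected
Step 6: +5 new -> 36 infected
Step 7: +3 new -> 39 infected
Step 8: +2 new -> 41 infected
Step 9: +0 new -> 41 infected

Answer: 9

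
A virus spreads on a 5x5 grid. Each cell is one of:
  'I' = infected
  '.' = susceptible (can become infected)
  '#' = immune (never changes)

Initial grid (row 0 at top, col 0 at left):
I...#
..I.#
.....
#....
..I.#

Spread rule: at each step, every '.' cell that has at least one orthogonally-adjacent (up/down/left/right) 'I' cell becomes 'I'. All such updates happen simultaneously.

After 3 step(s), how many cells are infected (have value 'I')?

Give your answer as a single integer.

Step 0 (initial): 3 infected
Step 1: +9 new -> 12 infected
Step 2: +7 new -> 19 infected
Step 3: +2 new -> 21 infected

Answer: 21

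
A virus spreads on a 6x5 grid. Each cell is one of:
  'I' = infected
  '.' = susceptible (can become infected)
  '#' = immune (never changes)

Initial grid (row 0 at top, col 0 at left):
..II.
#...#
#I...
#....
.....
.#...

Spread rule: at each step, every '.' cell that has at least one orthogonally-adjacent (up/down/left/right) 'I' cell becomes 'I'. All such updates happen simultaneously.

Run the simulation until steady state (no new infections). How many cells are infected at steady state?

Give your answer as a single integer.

Answer: 25

Derivation:
Step 0 (initial): 3 infected
Step 1: +7 new -> 10 infected
Step 2: +4 new -> 14 infected
Step 3: +4 new -> 18 infected
Step 4: +4 new -> 22 infected
Step 5: +2 new -> 24 infected
Step 6: +1 new -> 25 infected
Step 7: +0 new -> 25 infected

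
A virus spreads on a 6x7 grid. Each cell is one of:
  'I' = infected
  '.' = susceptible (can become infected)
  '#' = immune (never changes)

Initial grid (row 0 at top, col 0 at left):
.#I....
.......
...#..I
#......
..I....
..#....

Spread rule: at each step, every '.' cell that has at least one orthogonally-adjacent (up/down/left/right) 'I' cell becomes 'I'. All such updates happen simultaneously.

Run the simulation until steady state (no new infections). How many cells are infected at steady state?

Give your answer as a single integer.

Answer: 38

Derivation:
Step 0 (initial): 3 infected
Step 1: +8 new -> 11 infected
Step 2: +15 new -> 26 infected
Step 3: +9 new -> 35 infected
Step 4: +3 new -> 38 infected
Step 5: +0 new -> 38 infected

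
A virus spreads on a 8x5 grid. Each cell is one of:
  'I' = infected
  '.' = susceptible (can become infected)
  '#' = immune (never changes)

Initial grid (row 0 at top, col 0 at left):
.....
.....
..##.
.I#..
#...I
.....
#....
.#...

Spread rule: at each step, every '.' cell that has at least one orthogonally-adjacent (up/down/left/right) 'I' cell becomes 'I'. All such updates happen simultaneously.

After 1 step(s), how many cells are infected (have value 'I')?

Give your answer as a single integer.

Answer: 8

Derivation:
Step 0 (initial): 2 infected
Step 1: +6 new -> 8 infected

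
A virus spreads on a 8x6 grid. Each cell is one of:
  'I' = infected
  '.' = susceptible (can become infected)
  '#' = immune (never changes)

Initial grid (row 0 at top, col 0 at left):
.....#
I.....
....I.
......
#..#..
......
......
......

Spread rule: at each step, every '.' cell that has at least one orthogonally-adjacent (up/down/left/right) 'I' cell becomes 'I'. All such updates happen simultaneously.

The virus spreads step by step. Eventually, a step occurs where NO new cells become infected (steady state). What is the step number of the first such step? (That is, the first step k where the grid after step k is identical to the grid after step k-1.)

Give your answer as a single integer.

Step 0 (initial): 2 infected
Step 1: +7 new -> 9 infected
Step 2: +11 new -> 20 infected
Step 3: +6 new -> 26 infected
Step 4: +5 new -> 31 infected
Step 5: +5 new -> 36 infected
Step 6: +5 new -> 41 infected
Step 7: +3 new -> 44 infected
Step 8: +1 new -> 45 infected
Step 9: +0 new -> 45 infected

Answer: 9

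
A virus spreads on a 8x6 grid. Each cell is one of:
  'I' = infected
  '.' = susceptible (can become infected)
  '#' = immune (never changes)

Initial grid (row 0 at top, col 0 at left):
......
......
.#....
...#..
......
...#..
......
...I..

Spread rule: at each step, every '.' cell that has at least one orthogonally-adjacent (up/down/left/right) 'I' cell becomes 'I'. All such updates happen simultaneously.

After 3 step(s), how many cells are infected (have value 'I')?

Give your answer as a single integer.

Step 0 (initial): 1 infected
Step 1: +3 new -> 4 infected
Step 2: +4 new -> 8 infected
Step 3: +5 new -> 13 infected

Answer: 13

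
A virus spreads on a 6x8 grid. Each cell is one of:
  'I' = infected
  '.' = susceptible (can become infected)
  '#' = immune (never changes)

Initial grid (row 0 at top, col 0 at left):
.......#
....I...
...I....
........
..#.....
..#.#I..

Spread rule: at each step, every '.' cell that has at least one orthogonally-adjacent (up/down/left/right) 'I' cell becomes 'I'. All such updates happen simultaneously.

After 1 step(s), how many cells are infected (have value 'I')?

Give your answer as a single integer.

Answer: 11

Derivation:
Step 0 (initial): 3 infected
Step 1: +8 new -> 11 infected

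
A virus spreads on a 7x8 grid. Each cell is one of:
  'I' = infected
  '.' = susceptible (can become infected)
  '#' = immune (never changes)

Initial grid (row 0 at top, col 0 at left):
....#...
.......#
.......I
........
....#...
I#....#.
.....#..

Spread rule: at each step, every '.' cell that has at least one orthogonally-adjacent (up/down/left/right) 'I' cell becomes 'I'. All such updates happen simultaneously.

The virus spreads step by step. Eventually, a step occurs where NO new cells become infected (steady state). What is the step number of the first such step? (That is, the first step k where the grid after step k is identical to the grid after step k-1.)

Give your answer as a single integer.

Step 0 (initial): 2 infected
Step 1: +4 new -> 6 infected
Step 2: +7 new -> 13 infected
Step 3: +10 new -> 23 infected
Step 4: +13 new -> 36 infected
Step 5: +9 new -> 45 infected
Step 6: +4 new -> 49 infected
Step 7: +1 new -> 50 infected
Step 8: +0 new -> 50 infected

Answer: 8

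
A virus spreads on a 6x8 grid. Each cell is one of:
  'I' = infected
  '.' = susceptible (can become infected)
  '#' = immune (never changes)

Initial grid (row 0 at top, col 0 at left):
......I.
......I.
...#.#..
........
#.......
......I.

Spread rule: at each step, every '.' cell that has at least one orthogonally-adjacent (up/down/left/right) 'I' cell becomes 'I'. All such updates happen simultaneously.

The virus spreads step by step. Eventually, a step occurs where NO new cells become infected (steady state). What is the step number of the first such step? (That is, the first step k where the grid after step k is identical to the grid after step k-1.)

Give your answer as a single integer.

Step 0 (initial): 3 infected
Step 1: +8 new -> 11 infected
Step 2: +7 new -> 18 infected
Step 3: +7 new -> 25 infected
Step 4: +5 new -> 30 infected
Step 5: +6 new -> 36 infected
Step 6: +6 new -> 42 infected
Step 7: +2 new -> 44 infected
Step 8: +1 new -> 45 infected
Step 9: +0 new -> 45 infected

Answer: 9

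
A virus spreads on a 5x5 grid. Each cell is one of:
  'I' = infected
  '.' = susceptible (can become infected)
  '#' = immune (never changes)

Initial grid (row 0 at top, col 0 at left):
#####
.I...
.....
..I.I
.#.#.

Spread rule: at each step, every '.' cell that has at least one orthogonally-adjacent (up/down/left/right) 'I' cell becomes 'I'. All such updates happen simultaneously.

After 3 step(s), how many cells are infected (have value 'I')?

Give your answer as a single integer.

Answer: 18

Derivation:
Step 0 (initial): 3 infected
Step 1: +9 new -> 12 infected
Step 2: +5 new -> 17 infected
Step 3: +1 new -> 18 infected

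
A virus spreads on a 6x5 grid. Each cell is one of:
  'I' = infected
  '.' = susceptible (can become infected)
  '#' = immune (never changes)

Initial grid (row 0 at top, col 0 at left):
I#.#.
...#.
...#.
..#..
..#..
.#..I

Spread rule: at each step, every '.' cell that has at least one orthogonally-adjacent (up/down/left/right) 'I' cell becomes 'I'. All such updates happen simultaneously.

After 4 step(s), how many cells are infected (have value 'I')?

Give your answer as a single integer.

Step 0 (initial): 2 infected
Step 1: +3 new -> 5 infected
Step 2: +5 new -> 10 infected
Step 3: +5 new -> 15 infected
Step 4: +5 new -> 20 infected

Answer: 20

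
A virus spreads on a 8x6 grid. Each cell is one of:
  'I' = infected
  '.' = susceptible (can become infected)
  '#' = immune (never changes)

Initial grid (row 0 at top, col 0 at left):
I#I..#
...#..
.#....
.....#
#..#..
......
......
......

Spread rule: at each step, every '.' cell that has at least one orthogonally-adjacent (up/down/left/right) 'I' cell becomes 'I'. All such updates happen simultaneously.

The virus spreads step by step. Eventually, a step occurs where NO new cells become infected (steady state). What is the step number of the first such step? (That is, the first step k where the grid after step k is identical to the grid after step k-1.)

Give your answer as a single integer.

Step 0 (initial): 2 infected
Step 1: +3 new -> 5 infected
Step 2: +4 new -> 9 infected
Step 3: +4 new -> 13 infected
Step 4: +5 new -> 18 infected
Step 5: +4 new -> 22 infected
Step 6: +4 new -> 26 infected
Step 7: +6 new -> 32 infected
Step 8: +5 new -> 37 infected
Step 9: +3 new -> 40 infected
Step 10: +1 new -> 41 infected
Step 11: +0 new -> 41 infected

Answer: 11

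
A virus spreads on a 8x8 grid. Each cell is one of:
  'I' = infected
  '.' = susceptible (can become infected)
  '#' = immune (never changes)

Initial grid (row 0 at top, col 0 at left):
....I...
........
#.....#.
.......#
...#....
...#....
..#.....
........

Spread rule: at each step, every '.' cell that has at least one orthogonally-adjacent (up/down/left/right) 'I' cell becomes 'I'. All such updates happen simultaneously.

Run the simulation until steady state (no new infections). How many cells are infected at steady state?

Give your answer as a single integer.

Step 0 (initial): 1 infected
Step 1: +3 new -> 4 infected
Step 2: +5 new -> 9 infected
Step 3: +7 new -> 16 infected
Step 4: +7 new -> 23 infected
Step 5: +7 new -> 30 infected
Step 6: +5 new -> 35 infected
Step 7: +8 new -> 43 infected
Step 8: +6 new -> 49 infected
Step 9: +5 new -> 54 infected
Step 10: +3 new -> 57 infected
Step 11: +1 new -> 58 infected
Step 12: +0 new -> 58 infected

Answer: 58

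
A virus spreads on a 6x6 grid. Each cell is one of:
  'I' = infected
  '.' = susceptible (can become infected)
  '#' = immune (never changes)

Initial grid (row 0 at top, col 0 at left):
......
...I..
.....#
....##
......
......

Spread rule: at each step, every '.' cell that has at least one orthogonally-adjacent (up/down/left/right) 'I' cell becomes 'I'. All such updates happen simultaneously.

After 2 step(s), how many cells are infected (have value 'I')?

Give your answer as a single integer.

Answer: 12

Derivation:
Step 0 (initial): 1 infected
Step 1: +4 new -> 5 infected
Step 2: +7 new -> 12 infected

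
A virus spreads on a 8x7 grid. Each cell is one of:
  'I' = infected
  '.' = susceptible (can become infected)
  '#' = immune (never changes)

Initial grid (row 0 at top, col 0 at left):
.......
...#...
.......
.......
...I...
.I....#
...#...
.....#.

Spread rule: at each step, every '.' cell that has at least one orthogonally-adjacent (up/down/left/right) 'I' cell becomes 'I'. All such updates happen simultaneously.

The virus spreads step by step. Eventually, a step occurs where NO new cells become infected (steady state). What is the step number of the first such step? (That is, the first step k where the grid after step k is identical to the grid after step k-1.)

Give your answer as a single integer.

Answer: 8

Derivation:
Step 0 (initial): 2 infected
Step 1: +8 new -> 10 infected
Step 2: +10 new -> 20 infected
Step 3: +10 new -> 30 infected
Step 4: +9 new -> 39 infected
Step 5: +7 new -> 46 infected
Step 6: +5 new -> 51 infected
Step 7: +1 new -> 52 infected
Step 8: +0 new -> 52 infected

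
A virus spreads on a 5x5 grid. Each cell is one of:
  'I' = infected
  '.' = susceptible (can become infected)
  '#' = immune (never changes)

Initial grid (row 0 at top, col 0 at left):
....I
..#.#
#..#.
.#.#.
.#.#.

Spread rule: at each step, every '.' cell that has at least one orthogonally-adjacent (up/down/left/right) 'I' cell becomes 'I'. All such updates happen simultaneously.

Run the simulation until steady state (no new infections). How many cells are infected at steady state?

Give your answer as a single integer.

Step 0 (initial): 1 infected
Step 1: +1 new -> 2 infected
Step 2: +2 new -> 4 infected
Step 3: +1 new -> 5 infected
Step 4: +2 new -> 7 infected
Step 5: +2 new -> 9 infected
Step 6: +1 new -> 10 infected
Step 7: +1 new -> 11 infected
Step 8: +1 new -> 12 infected
Step 9: +0 new -> 12 infected

Answer: 12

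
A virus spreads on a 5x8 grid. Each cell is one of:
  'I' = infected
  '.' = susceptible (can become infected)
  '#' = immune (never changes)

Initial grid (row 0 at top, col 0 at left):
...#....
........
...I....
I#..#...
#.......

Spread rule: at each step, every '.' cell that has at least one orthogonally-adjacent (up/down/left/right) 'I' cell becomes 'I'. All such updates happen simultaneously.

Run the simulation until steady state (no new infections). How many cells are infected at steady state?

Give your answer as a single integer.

Answer: 36

Derivation:
Step 0 (initial): 2 infected
Step 1: +5 new -> 7 infected
Step 2: +7 new -> 14 infected
Step 3: +9 new -> 23 infected
Step 4: +7 new -> 30 infected
Step 5: +4 new -> 34 infected
Step 6: +2 new -> 36 infected
Step 7: +0 new -> 36 infected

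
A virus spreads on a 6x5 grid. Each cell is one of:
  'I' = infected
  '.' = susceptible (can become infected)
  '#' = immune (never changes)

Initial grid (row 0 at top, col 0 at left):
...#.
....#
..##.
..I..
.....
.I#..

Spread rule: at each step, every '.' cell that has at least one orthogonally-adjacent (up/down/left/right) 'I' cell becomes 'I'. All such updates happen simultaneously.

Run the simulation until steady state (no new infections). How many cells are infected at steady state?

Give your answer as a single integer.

Step 0 (initial): 2 infected
Step 1: +5 new -> 7 infected
Step 2: +5 new -> 12 infected
Step 3: +5 new -> 17 infected
Step 4: +4 new -> 21 infected
Step 5: +3 new -> 24 infected
Step 6: +0 new -> 24 infected

Answer: 24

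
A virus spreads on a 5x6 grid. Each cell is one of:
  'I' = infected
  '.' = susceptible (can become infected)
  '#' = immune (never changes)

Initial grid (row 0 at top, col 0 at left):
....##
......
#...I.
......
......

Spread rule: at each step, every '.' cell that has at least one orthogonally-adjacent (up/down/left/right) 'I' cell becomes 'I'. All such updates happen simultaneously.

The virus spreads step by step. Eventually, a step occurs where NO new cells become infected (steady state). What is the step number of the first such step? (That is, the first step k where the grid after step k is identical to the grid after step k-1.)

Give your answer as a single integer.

Answer: 7

Derivation:
Step 0 (initial): 1 infected
Step 1: +4 new -> 5 infected
Step 2: +6 new -> 11 infected
Step 3: +6 new -> 17 infected
Step 4: +4 new -> 21 infected
Step 5: +4 new -> 25 infected
Step 6: +2 new -> 27 infected
Step 7: +0 new -> 27 infected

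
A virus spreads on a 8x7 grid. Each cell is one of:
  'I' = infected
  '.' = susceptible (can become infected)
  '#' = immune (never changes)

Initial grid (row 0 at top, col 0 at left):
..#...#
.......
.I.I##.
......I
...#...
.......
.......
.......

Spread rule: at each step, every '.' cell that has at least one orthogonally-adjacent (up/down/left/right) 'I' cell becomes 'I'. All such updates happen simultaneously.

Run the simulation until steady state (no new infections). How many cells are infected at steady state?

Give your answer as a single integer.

Step 0 (initial): 3 infected
Step 1: +9 new -> 12 infected
Step 2: +12 new -> 24 infected
Step 3: +9 new -> 33 infected
Step 4: +7 new -> 40 infected
Step 5: +6 new -> 46 infected
Step 6: +4 new -> 50 infected
Step 7: +1 new -> 51 infected
Step 8: +0 new -> 51 infected

Answer: 51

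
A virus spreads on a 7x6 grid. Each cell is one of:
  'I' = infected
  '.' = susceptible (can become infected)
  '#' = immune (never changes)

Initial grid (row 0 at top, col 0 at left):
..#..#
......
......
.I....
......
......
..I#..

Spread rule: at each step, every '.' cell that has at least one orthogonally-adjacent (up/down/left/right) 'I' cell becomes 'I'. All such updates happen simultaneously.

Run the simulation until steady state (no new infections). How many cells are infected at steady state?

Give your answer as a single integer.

Step 0 (initial): 2 infected
Step 1: +6 new -> 8 infected
Step 2: +9 new -> 17 infected
Step 3: +8 new -> 25 infected
Step 4: +7 new -> 32 infected
Step 5: +5 new -> 37 infected
Step 6: +2 new -> 39 infected
Step 7: +0 new -> 39 infected

Answer: 39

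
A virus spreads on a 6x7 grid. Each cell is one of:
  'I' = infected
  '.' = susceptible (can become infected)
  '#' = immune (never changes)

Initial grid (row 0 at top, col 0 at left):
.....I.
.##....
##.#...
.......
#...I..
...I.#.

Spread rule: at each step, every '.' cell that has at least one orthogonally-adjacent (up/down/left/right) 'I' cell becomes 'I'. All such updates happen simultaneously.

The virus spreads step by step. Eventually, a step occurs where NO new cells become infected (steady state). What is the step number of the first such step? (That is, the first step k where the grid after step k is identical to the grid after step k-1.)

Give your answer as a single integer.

Answer: 7

Derivation:
Step 0 (initial): 3 infected
Step 1: +8 new -> 11 infected
Step 2: +10 new -> 21 infected
Step 3: +8 new -> 29 infected
Step 4: +3 new -> 32 infected
Step 5: +2 new -> 34 infected
Step 6: +1 new -> 35 infected
Step 7: +0 new -> 35 infected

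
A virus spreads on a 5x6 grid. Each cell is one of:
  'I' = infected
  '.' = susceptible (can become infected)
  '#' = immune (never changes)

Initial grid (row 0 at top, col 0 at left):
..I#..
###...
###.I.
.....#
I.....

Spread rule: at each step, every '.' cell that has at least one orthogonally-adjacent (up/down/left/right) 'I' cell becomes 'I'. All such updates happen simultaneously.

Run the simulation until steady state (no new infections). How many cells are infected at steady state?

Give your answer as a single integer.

Step 0 (initial): 3 infected
Step 1: +7 new -> 10 infected
Step 2: +8 new -> 18 infected
Step 3: +4 new -> 22 infected
Step 4: +0 new -> 22 infected

Answer: 22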